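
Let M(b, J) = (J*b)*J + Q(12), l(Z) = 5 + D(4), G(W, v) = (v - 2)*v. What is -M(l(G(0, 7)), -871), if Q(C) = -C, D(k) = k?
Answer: -6827757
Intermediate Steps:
G(W, v) = v*(-2 + v) (G(W, v) = (-2 + v)*v = v*(-2 + v))
l(Z) = 9 (l(Z) = 5 + 4 = 9)
M(b, J) = -12 + b*J**2 (M(b, J) = (J*b)*J - 1*12 = b*J**2 - 12 = -12 + b*J**2)
-M(l(G(0, 7)), -871) = -(-12 + 9*(-871)**2) = -(-12 + 9*758641) = -(-12 + 6827769) = -1*6827757 = -6827757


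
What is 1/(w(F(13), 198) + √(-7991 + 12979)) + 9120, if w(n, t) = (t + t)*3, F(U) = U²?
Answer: 3206491977/351589 - √1247/703178 ≈ 9120.0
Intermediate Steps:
w(n, t) = 6*t (w(n, t) = (2*t)*3 = 6*t)
1/(w(F(13), 198) + √(-7991 + 12979)) + 9120 = 1/(6*198 + √(-7991 + 12979)) + 9120 = 1/(1188 + √4988) + 9120 = 1/(1188 + 2*√1247) + 9120 = 9120 + 1/(1188 + 2*√1247)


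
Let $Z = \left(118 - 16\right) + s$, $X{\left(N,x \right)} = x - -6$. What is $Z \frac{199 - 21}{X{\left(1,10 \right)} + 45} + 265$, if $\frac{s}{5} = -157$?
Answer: $- \frac{105409}{61} \approx -1728.0$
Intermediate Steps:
$s = -785$ ($s = 5 \left(-157\right) = -785$)
$X{\left(N,x \right)} = 6 + x$ ($X{\left(N,x \right)} = x + 6 = 6 + x$)
$Z = -683$ ($Z = \left(118 - 16\right) - 785 = 102 - 785 = -683$)
$Z \frac{199 - 21}{X{\left(1,10 \right)} + 45} + 265 = - 683 \frac{199 - 21}{\left(6 + 10\right) + 45} + 265 = - 683 \frac{178}{16 + 45} + 265 = - 683 \cdot \frac{178}{61} + 265 = - 683 \cdot 178 \cdot \frac{1}{61} + 265 = \left(-683\right) \frac{178}{61} + 265 = - \frac{121574}{61} + 265 = - \frac{105409}{61}$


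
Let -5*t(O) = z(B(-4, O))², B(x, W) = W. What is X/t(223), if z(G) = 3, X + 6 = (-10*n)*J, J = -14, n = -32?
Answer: 22430/9 ≈ 2492.2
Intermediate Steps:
X = -4486 (X = -6 - 10*(-32)*(-14) = -6 + 320*(-14) = -6 - 4480 = -4486)
t(O) = -9/5 (t(O) = -⅕*3² = -⅕*9 = -9/5)
X/t(223) = -4486/(-9/5) = -4486*(-5/9) = 22430/9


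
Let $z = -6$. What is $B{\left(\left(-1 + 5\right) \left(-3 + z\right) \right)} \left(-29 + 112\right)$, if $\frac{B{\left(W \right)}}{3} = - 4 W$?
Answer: $35856$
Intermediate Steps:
$B{\left(W \right)} = - 12 W$ ($B{\left(W \right)} = 3 \left(- 4 W\right) = - 12 W$)
$B{\left(\left(-1 + 5\right) \left(-3 + z\right) \right)} \left(-29 + 112\right) = - 12 \left(-1 + 5\right) \left(-3 - 6\right) \left(-29 + 112\right) = - 12 \cdot 4 \left(-9\right) 83 = \left(-12\right) \left(-36\right) 83 = 432 \cdot 83 = 35856$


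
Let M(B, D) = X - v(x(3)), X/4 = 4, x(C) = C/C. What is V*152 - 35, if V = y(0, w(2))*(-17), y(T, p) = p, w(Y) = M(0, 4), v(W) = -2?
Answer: -46547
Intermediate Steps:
x(C) = 1
X = 16 (X = 4*4 = 16)
M(B, D) = 18 (M(B, D) = 16 - 1*(-2) = 16 + 2 = 18)
w(Y) = 18
V = -306 (V = 18*(-17) = -306)
V*152 - 35 = -306*152 - 35 = -46512 - 35 = -46547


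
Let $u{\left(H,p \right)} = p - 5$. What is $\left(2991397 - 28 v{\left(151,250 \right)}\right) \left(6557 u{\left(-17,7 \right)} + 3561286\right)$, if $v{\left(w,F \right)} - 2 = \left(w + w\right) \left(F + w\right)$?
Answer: $-1428026416000$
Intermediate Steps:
$v{\left(w,F \right)} = 2 + 2 w \left(F + w\right)$ ($v{\left(w,F \right)} = 2 + \left(w + w\right) \left(F + w\right) = 2 + 2 w \left(F + w\right)$)
$u{\left(H,p \right)} = -5 + p$
$\left(2991397 - 28 v{\left(151,250 \right)}\right) \left(6557 u{\left(-17,7 \right)} + 3561286\right) = \left(2991397 - 28 \left(2 + 2 \cdot 151^{2} + 2 \cdot 250 \cdot 151\right)\right) \left(6557 \left(-5 + 7\right) + 3561286\right) = \left(2991397 - 28 \left(2 + 2 \cdot 22801 + 75500\right)\right) \left(6557 \cdot 2 + 3561286\right) = \left(2991397 - 28 \left(2 + 45602 + 75500\right)\right) \left(13114 + 3561286\right) = \left(2991397 - 3390912\right) 3574400 = \left(-399515\right) 3574400 = -1428026416000$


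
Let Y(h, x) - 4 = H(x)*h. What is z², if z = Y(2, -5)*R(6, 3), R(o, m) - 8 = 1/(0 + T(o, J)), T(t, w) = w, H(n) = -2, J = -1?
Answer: 0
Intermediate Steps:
R(o, m) = 7 (R(o, m) = 8 + 1/(0 - 1) = 8 + 1/(-1) = 8 - 1 = 7)
Y(h, x) = 4 - 2*h
z = 0 (z = (4 - 2*2)*7 = (4 - 4)*7 = 0*7 = 0)
z² = 0² = 0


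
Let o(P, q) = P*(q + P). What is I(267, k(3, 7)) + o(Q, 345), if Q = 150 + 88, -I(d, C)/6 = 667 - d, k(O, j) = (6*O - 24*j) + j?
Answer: 136354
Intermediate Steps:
k(O, j) = -23*j + 6*O (k(O, j) = (-24*j + 6*O) + j = -23*j + 6*O)
I(d, C) = -4002 + 6*d (I(d, C) = -6*(667 - d) = -4002 + 6*d)
Q = 238
o(P, q) = P*(P + q)
I(267, k(3, 7)) + o(Q, 345) = (-4002 + 6*267) + 238*(238 + 345) = (-4002 + 1602) + 238*583 = -2400 + 138754 = 136354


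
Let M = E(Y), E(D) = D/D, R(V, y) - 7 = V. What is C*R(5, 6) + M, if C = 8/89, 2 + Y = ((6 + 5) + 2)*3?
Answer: 185/89 ≈ 2.0787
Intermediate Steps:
R(V, y) = 7 + V
Y = 37 (Y = -2 + ((6 + 5) + 2)*3 = -2 + (11 + 2)*3 = -2 + 13*3 = -2 + 39 = 37)
E(D) = 1
M = 1
C = 8/89 (C = 8*(1/89) = 8/89 ≈ 0.089888)
C*R(5, 6) + M = 8*(7 + 5)/89 + 1 = (8/89)*12 + 1 = 96/89 + 1 = 185/89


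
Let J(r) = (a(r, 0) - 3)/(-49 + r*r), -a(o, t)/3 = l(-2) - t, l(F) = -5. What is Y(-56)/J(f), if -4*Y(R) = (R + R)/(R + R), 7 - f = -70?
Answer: -245/2 ≈ -122.50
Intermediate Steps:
a(o, t) = 15 + 3*t (a(o, t) = -3*(-5 - t) = 15 + 3*t)
f = 77 (f = 7 - 1*(-70) = 7 + 70 = 77)
Y(R) = -¼ (Y(R) = -(R + R)/(4*(R + R)) = -2*R/(4*(2*R)) = -2*R*1/(2*R)/4 = -¼*1 = -¼)
J(r) = 12/(-49 + r²) (J(r) = ((15 + 3*0) - 3)/(-49 + r*r) = ((15 + 0) - 3)/(-49 + r²) = (15 - 3)/(-49 + r²) = 12/(-49 + r²))
Y(-56)/J(f) = -1/(4*(12/(-49 + 77²))) = -1/(4*(12/(-49 + 5929))) = -1/(4*(12/5880)) = -1/(4*(12*(1/5880))) = -1/(4*1/490) = -¼*490 = -245/2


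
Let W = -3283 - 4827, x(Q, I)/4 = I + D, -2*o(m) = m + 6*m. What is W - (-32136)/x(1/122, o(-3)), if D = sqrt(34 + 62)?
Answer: -41614/19 - 42848*sqrt(6)/19 ≈ -7714.2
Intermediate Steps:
D = 4*sqrt(6) (D = sqrt(96) = 4*sqrt(6) ≈ 9.7980)
o(m) = -7*m/2 (o(m) = -(m + 6*m)/2 = -7*m/2)
x(Q, I) = 4*I + 16*sqrt(6) (x(Q, I) = 4*(I + 4*sqrt(6)) = 4*I + 16*sqrt(6))
W = -8110
W - (-32136)/x(1/122, o(-3)) = -8110 - (-32136)/(4*(-7/2*(-3)) + 16*sqrt(6)) = -8110 - (-32136)/(4*(21/2) + 16*sqrt(6)) = -8110 - (-32136)/(42 + 16*sqrt(6)) = -8110 + 32136/(42 + 16*sqrt(6))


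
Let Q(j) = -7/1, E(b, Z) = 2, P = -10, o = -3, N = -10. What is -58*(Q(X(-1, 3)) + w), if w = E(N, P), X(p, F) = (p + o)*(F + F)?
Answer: 290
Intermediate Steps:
X(p, F) = 2*F*(-3 + p) (X(p, F) = (p - 3)*(F + F) = (-3 + p)*(2*F) = 2*F*(-3 + p))
w = 2
Q(j) = -7 (Q(j) = -7*1 = -7)
-58*(Q(X(-1, 3)) + w) = -58*(-7 + 2) = -58*(-5) = 290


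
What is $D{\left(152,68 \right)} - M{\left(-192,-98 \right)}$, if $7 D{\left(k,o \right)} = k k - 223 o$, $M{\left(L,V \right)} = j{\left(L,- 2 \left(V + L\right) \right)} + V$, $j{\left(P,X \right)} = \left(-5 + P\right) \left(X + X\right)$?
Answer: $\frac{1608266}{7} \approx 2.2975 \cdot 10^{5}$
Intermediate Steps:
$j{\left(P,X \right)} = 2 X \left(-5 + P\right)$ ($j{\left(P,X \right)} = \left(-5 + P\right) 2 X = 2 X \left(-5 + P\right)$)
$M{\left(L,V \right)} = V + 2 \left(-5 + L\right) \left(- 2 L - 2 V\right)$ ($M{\left(L,V \right)} = 2 \left(- 2 \left(V + L\right)\right) \left(-5 + L\right) + V = 2 \left(- 2 \left(L + V\right)\right) \left(-5 + L\right) + V = 2 \left(- 2 L - 2 V\right) \left(-5 + L\right) + V = 2 \left(-5 + L\right) \left(- 2 L - 2 V\right) + V = V + 2 \left(-5 + L\right) \left(- 2 L - 2 V\right)$)
$D{\left(k,o \right)} = - \frac{223 o}{7} + \frac{k^{2}}{7}$ ($D{\left(k,o \right)} = \frac{k k - 223 o}{7} = \frac{k^{2} - 223 o}{7} = - \frac{223 o}{7} + \frac{k^{2}}{7}$)
$D{\left(152,68 \right)} - M{\left(-192,-98 \right)} = \left(\left(- \frac{223}{7}\right) 68 + \frac{152^{2}}{7}\right) - \left(-98 - 4 \left(-5 - 192\right) \left(-192 - 98\right)\right) = \left(- \frac{15164}{7} + \frac{1}{7} \cdot 23104\right) - \left(-98 - \left(-788\right) \left(-290\right)\right) = \left(- \frac{15164}{7} + \frac{23104}{7}\right) - \left(-98 - 228520\right) = \frac{7940}{7} - -228618 = \frac{7940}{7} + 228618 = \frac{1608266}{7}$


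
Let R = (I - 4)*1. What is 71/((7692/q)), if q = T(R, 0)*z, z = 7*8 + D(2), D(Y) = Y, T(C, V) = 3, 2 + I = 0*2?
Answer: 2059/1282 ≈ 1.6061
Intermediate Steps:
I = -2 (I = -2 + 0*2 = -2 + 0 = -2)
R = -6 (R = (-2 - 4)*1 = -6*1 = -6)
z = 58 (z = 7*8 + 2 = 56 + 2 = 58)
q = 174 (q = 3*58 = 174)
71/((7692/q)) = 71/((7692/174)) = 71/((7692*(1/174))) = 71/(1282/29) = 71*(29/1282) = 2059/1282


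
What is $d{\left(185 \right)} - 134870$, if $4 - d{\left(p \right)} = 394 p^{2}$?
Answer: $-13619516$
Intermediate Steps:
$d{\left(p \right)} = 4 - 394 p^{2}$
$d{\left(185 \right)} - 134870 = \left(4 - 394 \cdot 185^{2}\right) - 134870 = \left(4 - 13484650\right) - 134870 = -13484646 - 134870 = -13619516$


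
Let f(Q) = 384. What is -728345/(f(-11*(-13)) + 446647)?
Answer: -728345/447031 ≈ -1.6293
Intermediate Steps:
-728345/(f(-11*(-13)) + 446647) = -728345/(384 + 446647) = -728345/447031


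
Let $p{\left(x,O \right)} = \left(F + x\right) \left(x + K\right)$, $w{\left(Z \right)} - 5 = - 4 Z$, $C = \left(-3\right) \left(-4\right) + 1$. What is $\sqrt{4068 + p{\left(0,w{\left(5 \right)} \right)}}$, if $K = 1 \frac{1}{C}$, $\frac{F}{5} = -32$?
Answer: $\frac{14 \sqrt{3497}}{13} \approx 63.684$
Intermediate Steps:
$F = -160$ ($F = 5 \left(-32\right) = -160$)
$C = 13$ ($C = 12 + 1 = 13$)
$K = \frac{1}{13}$ ($K = 1 \cdot \frac{1}{13} = \frac{1}{13} \approx 0.076923$)
$w{\left(Z \right)} = 5 - 4 Z$
$p{\left(x,O \right)} = \left(-160 + x\right) \left(\frac{1}{13} + x\right)$ ($p{\left(x,O \right)} = \left(-160 + x\right) \left(x + \frac{1}{13}\right) = \left(-160 + x\right) \left(\frac{1}{13} + x\right)$)
$\sqrt{4068 + p{\left(0,w{\left(5 \right)} \right)}} = \sqrt{4068 - \left(\frac{160}{13} - 0^{2}\right)} = \sqrt{4068 + \left(- \frac{160}{13} + 0 + 0\right)} = \sqrt{4068 - \frac{160}{13}} = \sqrt{\frac{52724}{13}} = \frac{14 \sqrt{3497}}{13}$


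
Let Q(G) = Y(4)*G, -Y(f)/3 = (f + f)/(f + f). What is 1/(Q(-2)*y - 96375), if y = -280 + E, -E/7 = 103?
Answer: -1/102381 ≈ -9.7674e-6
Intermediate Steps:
E = -721 (E = -7*103 = -721)
y = -1001 (y = -280 - 721 = -1001)
Y(f) = -3 (Y(f) = -3*(f + f)/(f + f) = -3*2*f/(2*f) = -3*2*f*1/(2*f) = -3*1 = -3)
Q(G) = -3*G
1/(Q(-2)*y - 96375) = 1/(-3*(-2)*(-1001) - 96375) = 1/(6*(-1001) - 96375) = 1/(-6006 - 96375) = 1/(-102381) = -1/102381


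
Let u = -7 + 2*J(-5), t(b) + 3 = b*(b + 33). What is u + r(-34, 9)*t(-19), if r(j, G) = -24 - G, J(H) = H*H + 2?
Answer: 8924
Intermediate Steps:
J(H) = 2 + H**2 (J(H) = H**2 + 2 = 2 + H**2)
t(b) = -3 + b*(33 + b) (t(b) = -3 + b*(b + 33) = -3 + b*(33 + b))
u = 47 (u = -7 + 2*(2 + (-5)**2) = -7 + 2*(2 + 25) = -7 + 2*27 = -7 + 54 = 47)
u + r(-34, 9)*t(-19) = 47 + (-24 - 1*9)*(-3 + (-19)**2 + 33*(-19)) = 47 + (-24 - 9)*(-3 + 361 - 627) = 47 - 33*(-269) = 47 + 8877 = 8924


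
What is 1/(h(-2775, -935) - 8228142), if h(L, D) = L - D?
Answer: -1/8229982 ≈ -1.2151e-7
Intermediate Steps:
1/(h(-2775, -935) - 8228142) = 1/((-2775 - 1*(-935)) - 8228142) = 1/((-2775 + 935) - 8228142) = 1/(-1840 - 8228142) = 1/(-8229982) = -1/8229982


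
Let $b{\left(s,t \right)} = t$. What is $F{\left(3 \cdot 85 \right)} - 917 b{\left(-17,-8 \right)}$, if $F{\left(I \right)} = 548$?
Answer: $7884$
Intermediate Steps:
$F{\left(3 \cdot 85 \right)} - 917 b{\left(-17,-8 \right)} = 548 - -7336 = 548 + 7336 = 7884$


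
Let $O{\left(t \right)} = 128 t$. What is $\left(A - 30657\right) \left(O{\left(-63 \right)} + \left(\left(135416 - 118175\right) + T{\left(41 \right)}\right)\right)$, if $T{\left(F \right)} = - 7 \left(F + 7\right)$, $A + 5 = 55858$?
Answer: $222757836$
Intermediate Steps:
$A = 55853$ ($A = -5 + 55858 = 55853$)
$T{\left(F \right)} = -49 - 7 F$ ($T{\left(F \right)} = - 7 \left(7 + F\right) = -49 - 7 F$)
$\left(A - 30657\right) \left(O{\left(-63 \right)} + \left(\left(135416 - 118175\right) + T{\left(41 \right)}\right)\right) = \left(55853 - 30657\right) \left(128 \left(-63\right) + \left(\left(135416 - 118175\right) - 336\right)\right) = \left(55853 - 30657\right) \left(-8064 + \left(17241 - 336\right)\right) = 25196 \left(-8064 + \left(17241 - 336\right)\right) = 25196 \left(-8064 + 16905\right) = 25196 \cdot 8841 = 222757836$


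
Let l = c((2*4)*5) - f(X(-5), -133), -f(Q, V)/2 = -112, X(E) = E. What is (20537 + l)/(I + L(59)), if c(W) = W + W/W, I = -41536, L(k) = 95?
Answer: -20354/41441 ≈ -0.49116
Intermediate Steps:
f(Q, V) = 224 (f(Q, V) = -2*(-112) = 224)
c(W) = 1 + W (c(W) = W + 1 = 1 + W)
l = -183 (l = (1 + (2*4)*5) - 1*224 = (1 + 8*5) - 224 = (1 + 40) - 224 = 41 - 224 = -183)
(20537 + l)/(I + L(59)) = (20537 - 183)/(-41536 + 95) = 20354/(-41441) = 20354*(-1/41441) = -20354/41441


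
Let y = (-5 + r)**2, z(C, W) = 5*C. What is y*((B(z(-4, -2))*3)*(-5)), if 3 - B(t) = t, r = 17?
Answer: -49680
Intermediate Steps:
B(t) = 3 - t
y = 144 (y = (-5 + 17)**2 = 12**2 = 144)
y*((B(z(-4, -2))*3)*(-5)) = 144*(((3 - 5*(-4))*3)*(-5)) = 144*(((3 - 1*(-20))*3)*(-5)) = 144*(((3 + 20)*3)*(-5)) = 144*((23*3)*(-5)) = 144*(69*(-5)) = 144*(-345) = -49680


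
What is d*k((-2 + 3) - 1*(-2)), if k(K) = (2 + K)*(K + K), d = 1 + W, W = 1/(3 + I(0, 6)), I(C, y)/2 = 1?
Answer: 36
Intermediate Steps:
I(C, y) = 2 (I(C, y) = 2*1 = 2)
W = ⅕ (W = 1/(3 + 2) = 1/5 = ⅕ ≈ 0.20000)
d = 6/5 (d = 1 + ⅕ = 6/5 ≈ 1.2000)
k(K) = 2*K*(2 + K) (k(K) = (2 + K)*(2*K) = 2*K*(2 + K))
d*k((-2 + 3) - 1*(-2)) = 6*(2*((-2 + 3) - 1*(-2))*(2 + ((-2 + 3) - 1*(-2))))/5 = 6*(2*(1 + 2)*(2 + (1 + 2)))/5 = 6*(2*3*(2 + 3))/5 = 6*(2*3*5)/5 = (6/5)*30 = 36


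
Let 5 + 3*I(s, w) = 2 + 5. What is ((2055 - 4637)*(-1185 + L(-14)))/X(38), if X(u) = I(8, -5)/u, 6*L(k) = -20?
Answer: 174891770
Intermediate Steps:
I(s, w) = ⅔ (I(s, w) = -5/3 + (2 + 5)/3 = -5/3 + (⅓)*7 = -5/3 + 7/3 = ⅔)
L(k) = -10/3 (L(k) = (⅙)*(-20) = -10/3)
X(u) = 2/(3*u)
((2055 - 4637)*(-1185 + L(-14)))/X(38) = ((2055 - 4637)*(-1185 - 10/3))/(((⅔)/38)) = (-2582*(-3565/3))/(((⅔)*(1/38))) = 9204830/(3*(1/57)) = (9204830/3)*57 = 174891770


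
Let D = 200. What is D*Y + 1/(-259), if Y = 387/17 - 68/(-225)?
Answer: 182814479/39627 ≈ 4613.4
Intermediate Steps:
Y = 88231/3825 (Y = 387*(1/17) - 68*(-1/225) = 387/17 + 68/225 = 88231/3825 ≈ 23.067)
D*Y + 1/(-259) = 200*(88231/3825) + 1/(-259) = 705848/153 - 1/259 = 182814479/39627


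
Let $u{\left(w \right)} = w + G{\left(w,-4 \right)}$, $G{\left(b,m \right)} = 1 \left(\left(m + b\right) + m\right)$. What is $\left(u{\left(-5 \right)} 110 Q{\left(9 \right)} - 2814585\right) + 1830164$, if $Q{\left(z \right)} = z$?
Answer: $-1002241$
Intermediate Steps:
$G{\left(b,m \right)} = b + 2 m$ ($G{\left(b,m \right)} = 1 \left(\left(b + m\right) + m\right) = 1 \left(b + 2 m\right) = b + 2 m$)
$u{\left(w \right)} = -8 + 2 w$ ($u{\left(w \right)} = w + \left(w + 2 \left(-4\right)\right) = w + \left(w - 8\right) = w + \left(-8 + w\right) = -8 + 2 w$)
$\left(u{\left(-5 \right)} 110 Q{\left(9 \right)} - 2814585\right) + 1830164 = \left(\left(-8 + 2 \left(-5\right)\right) 110 \cdot 9 - 2814585\right) + 1830164 = \left(\left(-8 - 10\right) 110 \cdot 9 - 2814585\right) + 1830164 = \left(\left(-18\right) 110 \cdot 9 - 2814585\right) + 1830164 = \left(\left(-1980\right) 9 - 2814585\right) + 1830164 = \left(-17820 - 2814585\right) + 1830164 = -2832405 + 1830164 = -1002241$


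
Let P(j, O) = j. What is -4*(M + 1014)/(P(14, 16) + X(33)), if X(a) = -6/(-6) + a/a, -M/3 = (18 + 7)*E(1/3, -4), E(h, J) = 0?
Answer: -507/2 ≈ -253.50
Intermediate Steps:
M = 0 (M = -3*(18 + 7)*0 = -75*0 = -3*0 = 0)
X(a) = 2 (X(a) = -6*(-⅙) + 1 = 1 + 1 = 2)
-4*(M + 1014)/(P(14, 16) + X(33)) = -4*(0 + 1014)/(14 + 2) = -4056/16 = -4*507/8 = -507/2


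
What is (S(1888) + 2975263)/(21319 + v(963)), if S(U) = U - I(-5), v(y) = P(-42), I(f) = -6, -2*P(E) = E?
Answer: 2977157/21340 ≈ 139.51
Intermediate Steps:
P(E) = -E/2
v(y) = 21 (v(y) = -½*(-42) = 21)
S(U) = 6 + U (S(U) = U - 1*(-6) = U + 6 = 6 + U)
(S(1888) + 2975263)/(21319 + v(963)) = ((6 + 1888) + 2975263)/(21319 + 21) = (1894 + 2975263)/21340 = 2977157*(1/21340) = 2977157/21340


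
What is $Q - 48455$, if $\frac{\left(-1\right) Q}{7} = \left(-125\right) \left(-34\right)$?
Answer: $-78205$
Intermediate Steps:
$Q = -29750$ ($Q = - 7 \left(\left(-125\right) \left(-34\right)\right) = \left(-7\right) 4250 = -29750$)
$Q - 48455 = -29750 - 48455 = -78205$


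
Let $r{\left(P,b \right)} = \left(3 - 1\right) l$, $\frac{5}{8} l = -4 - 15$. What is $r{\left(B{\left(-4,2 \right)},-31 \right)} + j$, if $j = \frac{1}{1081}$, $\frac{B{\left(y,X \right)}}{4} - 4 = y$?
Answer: $- \frac{328619}{5405} \approx -60.799$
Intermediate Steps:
$B{\left(y,X \right)} = 16 + 4 y$
$l = - \frac{152}{5}$ ($l = \frac{8 \left(-4 - 15\right)}{5} = \frac{8}{5} \left(-19\right) = - \frac{152}{5} \approx -30.4$)
$r{\left(P,b \right)} = - \frac{304}{5}$ ($r{\left(P,b \right)} = \left(3 - 1\right) \left(- \frac{152}{5}\right) = 2 \left(- \frac{152}{5}\right) = - \frac{304}{5}$)
$j = \frac{1}{1081} \approx 0.00092507$
$r{\left(B{\left(-4,2 \right)},-31 \right)} + j = - \frac{304}{5} + \frac{1}{1081} = - \frac{328619}{5405}$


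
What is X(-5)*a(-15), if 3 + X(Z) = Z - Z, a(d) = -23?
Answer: 69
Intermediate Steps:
X(Z) = -3 (X(Z) = -3 + (Z - Z) = -3 + 0 = -3)
X(-5)*a(-15) = -3*(-23) = 69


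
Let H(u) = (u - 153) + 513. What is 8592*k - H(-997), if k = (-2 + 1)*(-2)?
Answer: 17821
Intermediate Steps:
k = 2 (k = -1*(-2) = 2)
H(u) = 360 + u (H(u) = (-153 + u) + 513 = 360 + u)
8592*k - H(-997) = 8592*2 - (360 - 997) = 17184 - 1*(-637) = 17184 + 637 = 17821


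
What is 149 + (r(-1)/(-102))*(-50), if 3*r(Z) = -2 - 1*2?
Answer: 22697/153 ≈ 148.35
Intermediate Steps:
r(Z) = -4/3 (r(Z) = (-2 - 1*2)/3 = (-2 - 2)/3 = (⅓)*(-4) = -4/3)
149 + (r(-1)/(-102))*(-50) = 149 - 4/3/(-102)*(-50) = 149 - 4/3*(-1/102)*(-50) = 149 + (2/153)*(-50) = 149 - 100/153 = 22697/153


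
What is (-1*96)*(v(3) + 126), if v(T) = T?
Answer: -12384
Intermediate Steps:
(-1*96)*(v(3) + 126) = (-1*96)*(3 + 126) = -96*129 = -12384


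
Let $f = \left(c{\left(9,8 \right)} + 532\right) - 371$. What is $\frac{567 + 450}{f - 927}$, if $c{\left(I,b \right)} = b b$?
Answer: $- \frac{113}{78} \approx -1.4487$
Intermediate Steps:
$c{\left(I,b \right)} = b^{2}$
$f = 225$ ($f = \left(8^{2} + 532\right) - 371 = \left(64 + 532\right) - 371 = 596 - 371 = 225$)
$\frac{567 + 450}{f - 927} = \frac{567 + 450}{225 - 927} = \frac{1017}{-702} = 1017 \left(- \frac{1}{702}\right) = - \frac{113}{78}$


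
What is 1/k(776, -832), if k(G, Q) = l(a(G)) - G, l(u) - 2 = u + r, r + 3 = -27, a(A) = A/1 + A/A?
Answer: -1/27 ≈ -0.037037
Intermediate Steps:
a(A) = 1 + A (a(A) = A*1 + 1 = A + 1 = 1 + A)
r = -30 (r = -3 - 27 = -30)
l(u) = -28 + u (l(u) = 2 + (u - 30) = 2 + (-30 + u) = -28 + u)
k(G, Q) = -27 (k(G, Q) = (-28 + (1 + G)) - G = (-27 + G) - G = -27)
1/k(776, -832) = 1/(-27) = -1/27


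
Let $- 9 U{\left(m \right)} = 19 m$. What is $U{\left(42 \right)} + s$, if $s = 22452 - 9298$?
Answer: $\frac{39196}{3} \approx 13065.0$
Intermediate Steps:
$U{\left(m \right)} = - \frac{19 m}{9}$
$s = 13154$ ($s = 22452 - 9298 = 13154$)
$U{\left(42 \right)} + s = \left(- \frac{19}{9}\right) 42 + 13154 = - \frac{266}{3} + 13154 = \frac{39196}{3}$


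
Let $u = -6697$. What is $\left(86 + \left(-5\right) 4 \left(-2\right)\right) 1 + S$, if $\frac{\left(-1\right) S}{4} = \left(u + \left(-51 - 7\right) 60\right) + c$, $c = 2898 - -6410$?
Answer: $3602$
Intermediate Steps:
$c = 9308$ ($c = 2898 + 6410 = 9308$)
$S = 3476$ ($S = - 4 \left(\left(-6697 + \left(-51 - 7\right) 60\right) + 9308\right) = - 4 \left(\left(-6697 - 3480\right) + 9308\right) = - 4 \left(-10177 + 9308\right) = \left(-4\right) \left(-869\right) = 3476$)
$\left(86 + \left(-5\right) 4 \left(-2\right)\right) 1 + S = \left(86 + \left(-5\right) 4 \left(-2\right)\right) 1 + 3476 = \left(86 - -40\right) 1 + 3476 = \left(86 + 40\right) 1 + 3476 = 126 \cdot 1 + 3476 = 126 + 3476 = 3602$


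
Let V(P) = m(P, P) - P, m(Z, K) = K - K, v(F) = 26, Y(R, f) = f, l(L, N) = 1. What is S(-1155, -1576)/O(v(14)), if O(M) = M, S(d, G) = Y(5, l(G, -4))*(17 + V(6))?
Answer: 11/26 ≈ 0.42308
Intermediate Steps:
m(Z, K) = 0
V(P) = -P (V(P) = 0 - P = -P)
S(d, G) = 11 (S(d, G) = 1*(17 - 1*6) = 1*(17 - 6) = 1*11 = 11)
S(-1155, -1576)/O(v(14)) = 11/26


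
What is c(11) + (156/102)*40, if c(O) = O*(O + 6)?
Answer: 4219/17 ≈ 248.18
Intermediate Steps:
c(O) = O*(6 + O)
c(11) + (156/102)*40 = 11*(6 + 11) + (156/102)*40 = 11*17 + (156*(1/102))*40 = 187 + (26/17)*40 = 187 + 1040/17 = 4219/17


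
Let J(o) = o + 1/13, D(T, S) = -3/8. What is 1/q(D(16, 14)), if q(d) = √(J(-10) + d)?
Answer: -2*I*√3094/357 ≈ -0.31162*I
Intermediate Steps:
D(T, S) = -3/8 (D(T, S) = -3*⅛ = -3/8)
J(o) = 1/13 + o (J(o) = o + 1/13 = 1/13 + o)
q(d) = √(-129/13 + d) (q(d) = √((1/13 - 10) + d) = √(-129/13 + d))
1/q(D(16, 14)) = 1/(√(-1677 + 169*(-3/8))/13) = 1/(√(-1677 - 507/8)/13) = 1/(√(-13923/8)/13) = 1/((3*I*√3094/4)/13) = 1/(3*I*√3094/52) = -2*I*√3094/357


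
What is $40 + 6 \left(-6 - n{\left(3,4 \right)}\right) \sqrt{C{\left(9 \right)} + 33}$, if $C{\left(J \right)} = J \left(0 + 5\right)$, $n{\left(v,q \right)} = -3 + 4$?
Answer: $40 - 42 \sqrt{78} \approx -330.93$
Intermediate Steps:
$n{\left(v,q \right)} = 1$
$C{\left(J \right)} = 5 J$ ($C{\left(J \right)} = J 5 = 5 J$)
$40 + 6 \left(-6 - n{\left(3,4 \right)}\right) \sqrt{C{\left(9 \right)} + 33} = 40 + 6 \left(-6 - 1\right) \sqrt{5 \cdot 9 + 33} = 40 + 6 \left(-6 - 1\right) \sqrt{45 + 33} = 40 + 6 \left(-7\right) \sqrt{78} = 40 - 42 \sqrt{78}$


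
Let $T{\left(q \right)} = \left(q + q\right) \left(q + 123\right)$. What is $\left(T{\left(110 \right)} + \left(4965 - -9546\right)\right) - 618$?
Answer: $65153$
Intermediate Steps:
$T{\left(q \right)} = 2 q \left(123 + q\right)$
$\left(T{\left(110 \right)} + \left(4965 - -9546\right)\right) - 618 = \left(2 \cdot 110 \left(123 + 110\right) + \left(4965 - -9546\right)\right) - 618 = \left(2 \cdot 110 \cdot 233 + \left(4965 + 9546\right)\right) - 618 = \left(51260 + 14511\right) - 618 = 65771 - 618 = 65153$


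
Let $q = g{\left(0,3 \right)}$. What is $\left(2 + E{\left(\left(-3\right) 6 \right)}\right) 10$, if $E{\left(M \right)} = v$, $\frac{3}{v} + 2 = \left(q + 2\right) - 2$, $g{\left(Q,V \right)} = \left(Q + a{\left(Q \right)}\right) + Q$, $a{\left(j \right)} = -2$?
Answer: $\frac{25}{2} \approx 12.5$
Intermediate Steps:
$g{\left(Q,V \right)} = -2 + 2 Q$ ($g{\left(Q,V \right)} = \left(Q - 2\right) + Q = \left(-2 + Q\right) + Q = -2 + 2 Q$)
$q = -2$ ($q = -2 + 2 \cdot 0 = -2 + 0 = -2$)
$v = - \frac{3}{4}$ ($v = \frac{3}{-2 + \left(\left(-2 + 2\right) - 2\right)} = \frac{3}{-2 + \left(0 - 2\right)} = \frac{3}{-2 - 2} = \frac{3}{-4} = 3 \left(- \frac{1}{4}\right) = - \frac{3}{4} \approx -0.75$)
$E{\left(M \right)} = - \frac{3}{4}$
$\left(2 + E{\left(\left(-3\right) 6 \right)}\right) 10 = \left(2 - \frac{3}{4}\right) 10 = \frac{5}{4} \cdot 10 = \frac{25}{2}$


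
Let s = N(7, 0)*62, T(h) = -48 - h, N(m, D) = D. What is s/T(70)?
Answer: 0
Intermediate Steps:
s = 0 (s = 0*62 = 0)
s/T(70) = 0/(-48 - 1*70) = 0/(-48 - 70) = 0/(-118) = 0*(-1/118) = 0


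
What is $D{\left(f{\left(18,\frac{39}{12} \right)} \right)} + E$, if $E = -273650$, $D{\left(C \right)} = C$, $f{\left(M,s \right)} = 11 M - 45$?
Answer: $-273497$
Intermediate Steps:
$f{\left(M,s \right)} = -45 + 11 M$
$D{\left(f{\left(18,\frac{39}{12} \right)} \right)} + E = \left(-45 + 11 \cdot 18\right) - 273650 = \left(-45 + 198\right) - 273650 = 153 - 273650 = -273497$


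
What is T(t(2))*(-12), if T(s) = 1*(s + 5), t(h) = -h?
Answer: -36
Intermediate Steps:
T(s) = 5 + s (T(s) = 1*(5 + s) = 5 + s)
T(t(2))*(-12) = (5 - 1*2)*(-12) = (5 - 2)*(-12) = 3*(-12) = -36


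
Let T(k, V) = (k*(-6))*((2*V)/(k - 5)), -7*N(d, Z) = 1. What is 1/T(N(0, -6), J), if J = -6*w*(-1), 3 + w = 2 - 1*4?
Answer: ⅒ ≈ 0.10000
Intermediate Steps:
w = -5 (w = -3 + (2 - 1*4) = -3 + (2 - 4) = -3 - 2 = -5)
J = -30 (J = -6*(-5)*(-1) = 30*(-1) = -30)
N(d, Z) = -⅐ (N(d, Z) = -⅐*1 = -⅐)
T(k, V) = -12*V*k/(-5 + k) (T(k, V) = (-6*k)*((2*V)/(-5 + k)) = (-6*k)*(2*V/(-5 + k)) = -12*V*k/(-5 + k))
1/T(N(0, -6), J) = 1/(-12*(-30)*(-⅐)/(-5 - ⅐)) = 1/(-12*(-30)*(-⅐)/(-36/7)) = 1/(-12*(-30)*(-⅐)*(-7/36)) = 1/10 = ⅒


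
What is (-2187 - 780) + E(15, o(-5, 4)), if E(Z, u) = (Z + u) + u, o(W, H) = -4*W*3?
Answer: -2832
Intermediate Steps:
o(W, H) = -12*W
E(Z, u) = Z + 2*u
(-2187 - 780) + E(15, o(-5, 4)) = (-2187 - 780) + (15 + 2*(-12*(-5))) = -2967 + (15 + 2*60) = -2967 + (15 + 120) = -2967 + 135 = -2832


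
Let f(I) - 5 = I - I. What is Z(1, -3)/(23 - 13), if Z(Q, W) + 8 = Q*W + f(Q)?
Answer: -⅗ ≈ -0.60000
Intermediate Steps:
f(I) = 5 (f(I) = 5 + (I - I) = 5 + 0 = 5)
Z(Q, W) = -3 + Q*W (Z(Q, W) = -8 + (Q*W + 5) = -8 + (5 + Q*W) = -3 + Q*W)
Z(1, -3)/(23 - 13) = (-3 + 1*(-3))/(23 - 13) = (-3 - 3)/10 = (⅒)*(-6) = -⅗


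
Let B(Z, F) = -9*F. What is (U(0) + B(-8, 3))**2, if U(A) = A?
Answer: 729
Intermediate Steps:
(U(0) + B(-8, 3))**2 = (0 - 9*3)**2 = (0 - 27)**2 = (-27)**2 = 729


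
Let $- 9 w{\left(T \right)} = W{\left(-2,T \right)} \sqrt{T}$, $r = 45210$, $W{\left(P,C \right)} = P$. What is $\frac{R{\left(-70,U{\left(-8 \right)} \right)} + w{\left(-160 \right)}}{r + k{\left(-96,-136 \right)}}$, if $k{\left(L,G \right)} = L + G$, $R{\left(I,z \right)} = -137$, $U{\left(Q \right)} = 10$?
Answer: $- \frac{137}{44978} + \frac{4 i \sqrt{10}}{202401} \approx -0.0030459 + 6.2495 \cdot 10^{-5} i$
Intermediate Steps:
$w{\left(T \right)} = \frac{2 \sqrt{T}}{9}$ ($w{\left(T \right)} = - \frac{\left(-2\right) \sqrt{T}}{9} = \frac{2 \sqrt{T}}{9}$)
$k{\left(L,G \right)} = G + L$
$\frac{R{\left(-70,U{\left(-8 \right)} \right)} + w{\left(-160 \right)}}{r + k{\left(-96,-136 \right)}} = \frac{-137 + \frac{2 \sqrt{-160}}{9}}{45210 - 232} = \frac{-137 + \frac{2 \cdot 4 i \sqrt{10}}{9}}{45210 - 232} = \frac{-137 + \frac{8 i \sqrt{10}}{9}}{44978} = \left(-137 + \frac{8 i \sqrt{10}}{9}\right) \frac{1}{44978} = - \frac{137}{44978} + \frac{4 i \sqrt{10}}{202401}$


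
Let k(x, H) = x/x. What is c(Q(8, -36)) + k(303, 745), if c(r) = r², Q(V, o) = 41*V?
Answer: 107585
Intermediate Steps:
k(x, H) = 1
c(Q(8, -36)) + k(303, 745) = (41*8)² + 1 = 328² + 1 = 107584 + 1 = 107585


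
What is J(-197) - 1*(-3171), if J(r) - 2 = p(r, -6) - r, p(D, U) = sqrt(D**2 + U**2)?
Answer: 3370 + sqrt(38845) ≈ 3567.1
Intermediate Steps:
J(r) = 2 + sqrt(36 + r**2) - r (J(r) = 2 + (sqrt(r**2 + (-6)**2) - r) = 2 + (sqrt(r**2 + 36) - r) = 2 + (sqrt(36 + r**2) - r) = 2 + sqrt(36 + r**2) - r)
J(-197) - 1*(-3171) = (2 + sqrt(36 + (-197)**2) - 1*(-197)) - 1*(-3171) = (2 + sqrt(36 + 38809) + 197) + 3171 = (2 + sqrt(38845) + 197) + 3171 = (199 + sqrt(38845)) + 3171 = 3370 + sqrt(38845)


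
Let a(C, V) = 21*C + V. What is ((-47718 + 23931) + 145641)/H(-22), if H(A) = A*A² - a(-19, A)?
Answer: -40618/3409 ≈ -11.915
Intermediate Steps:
a(C, V) = V + 21*C
H(A) = 399 + A³ - A (H(A) = A*A² - (A + 21*(-19)) = A³ - (A - 399) = A³ - (-399 + A) = A³ + (399 - A) = 399 + A³ - A)
((-47718 + 23931) + 145641)/H(-22) = ((-47718 + 23931) + 145641)/(399 + (-22)³ - 1*(-22)) = (-23787 + 145641)/(399 - 10648 + 22) = 121854/(-10227) = 121854*(-1/10227) = -40618/3409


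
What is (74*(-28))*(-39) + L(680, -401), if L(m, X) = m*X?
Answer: -191872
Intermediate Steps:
L(m, X) = X*m
(74*(-28))*(-39) + L(680, -401) = (74*(-28))*(-39) - 401*680 = -2072*(-39) - 272680 = 80808 - 272680 = -191872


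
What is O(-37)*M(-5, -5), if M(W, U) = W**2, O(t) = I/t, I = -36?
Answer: 900/37 ≈ 24.324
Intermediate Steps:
O(t) = -36/t
O(-37)*M(-5, -5) = -36/(-37)*(-5)**2 = -36*(-1/37)*25 = (36/37)*25 = 900/37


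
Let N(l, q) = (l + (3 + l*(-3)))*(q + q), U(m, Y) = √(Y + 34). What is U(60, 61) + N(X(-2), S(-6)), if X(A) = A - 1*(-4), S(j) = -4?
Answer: 8 + √95 ≈ 17.747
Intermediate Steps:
U(m, Y) = √(34 + Y)
X(A) = 4 + A (X(A) = A + 4 = 4 + A)
N(l, q) = 2*q*(3 - 2*l) (N(l, q) = (l + (3 - 3*l))*(2*q) = (3 - 2*l)*(2*q) = 2*q*(3 - 2*l))
U(60, 61) + N(X(-2), S(-6)) = √(34 + 61) + 2*(-4)*(3 - 2*(4 - 2)) = √95 + 2*(-4)*(3 - 2*2) = √95 + 2*(-4)*(3 - 4) = √95 + 2*(-4)*(-1) = √95 + 8 = 8 + √95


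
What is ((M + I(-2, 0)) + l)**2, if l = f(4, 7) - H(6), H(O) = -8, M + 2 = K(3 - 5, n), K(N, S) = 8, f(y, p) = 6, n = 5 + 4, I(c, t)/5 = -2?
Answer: 100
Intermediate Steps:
I(c, t) = -10 (I(c, t) = 5*(-2) = -10)
n = 9
M = 6 (M = -2 + 8 = 6)
l = 14 (l = 6 - 1*(-8) = 6 + 8 = 14)
((M + I(-2, 0)) + l)**2 = ((6 - 10) + 14)**2 = (-4 + 14)**2 = 10**2 = 100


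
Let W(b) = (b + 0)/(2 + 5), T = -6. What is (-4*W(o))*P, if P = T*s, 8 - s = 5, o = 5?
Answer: 360/7 ≈ 51.429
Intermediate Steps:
s = 3 (s = 8 - 1*5 = 8 - 5 = 3)
W(b) = b/7
P = -18 (P = -6*3 = -18)
(-4*W(o))*P = -4*5/7*(-18) = -20/7*(-18) = 360/7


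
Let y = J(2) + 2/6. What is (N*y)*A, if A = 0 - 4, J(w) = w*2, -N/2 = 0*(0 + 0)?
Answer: 0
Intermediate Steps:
N = 0 (N = -0*(0 + 0) = -0*0 = -2*0 = 0)
J(w) = 2*w
A = -4
y = 13/3 (y = 2*2 + 2/6 = 4 + 2*(⅙) = 4 + ⅓ = 13/3 ≈ 4.3333)
(N*y)*A = (0*(13/3))*(-4) = 0*(-4) = 0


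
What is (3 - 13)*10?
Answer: -100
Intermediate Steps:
(3 - 13)*10 = -10*10 = -100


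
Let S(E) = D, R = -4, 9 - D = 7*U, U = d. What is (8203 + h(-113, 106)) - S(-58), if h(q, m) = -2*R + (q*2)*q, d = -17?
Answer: 33621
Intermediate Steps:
U = -17
D = 128 (D = 9 - 7*(-17) = 9 - 1*(-119) = 9 + 119 = 128)
S(E) = 128
h(q, m) = 8 + 2*q² (h(q, m) = -2*(-4) + (q*2)*q = 8 + (2*q)*q = 8 + 2*q²)
(8203 + h(-113, 106)) - S(-58) = (8203 + (8 + 2*(-113)²)) - 1*128 = (8203 + (8 + 2*12769)) - 128 = (8203 + (8 + 25538)) - 128 = (8203 + 25546) - 128 = 33749 - 128 = 33621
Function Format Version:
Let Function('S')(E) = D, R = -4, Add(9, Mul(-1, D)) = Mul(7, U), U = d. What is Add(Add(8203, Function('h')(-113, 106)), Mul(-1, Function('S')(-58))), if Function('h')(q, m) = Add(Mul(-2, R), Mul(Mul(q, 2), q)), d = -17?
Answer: 33621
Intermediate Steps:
U = -17
D = 128 (D = Add(9, Mul(-1, Mul(7, -17))) = Add(9, Mul(-1, -119)) = Add(9, 119) = 128)
Function('S')(E) = 128
Function('h')(q, m) = Add(8, Mul(2, Pow(q, 2))) (Function('h')(q, m) = Add(Mul(-2, -4), Mul(Mul(q, 2), q)) = Add(8, Mul(Mul(2, q), q)) = Add(8, Mul(2, Pow(q, 2))))
Add(Add(8203, Function('h')(-113, 106)), Mul(-1, Function('S')(-58))) = Add(Add(8203, Add(8, Mul(2, Pow(-113, 2)))), Mul(-1, 128)) = Add(Add(8203, Add(8, Mul(2, 12769))), -128) = Add(Add(8203, Add(8, 25538)), -128) = Add(Add(8203, 25546), -128) = Add(33749, -128) = 33621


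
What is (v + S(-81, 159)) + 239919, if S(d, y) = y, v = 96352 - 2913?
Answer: 333517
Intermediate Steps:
v = 93439
(v + S(-81, 159)) + 239919 = (93439 + 159) + 239919 = 93598 + 239919 = 333517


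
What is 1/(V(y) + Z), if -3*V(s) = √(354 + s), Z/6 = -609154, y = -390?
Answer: -913731/3339617361445 + I/6679234722890 ≈ -2.736e-7 + 1.4972e-13*I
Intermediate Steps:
Z = -3654924 (Z = 6*(-609154) = -3654924)
V(s) = -√(354 + s)/3
1/(V(y) + Z) = 1/(-√(354 - 390)/3 - 3654924) = 1/(-2*I - 3654924) = 1/(-3654924 - 2*I) = (-3654924 + 2*I)/13358469445780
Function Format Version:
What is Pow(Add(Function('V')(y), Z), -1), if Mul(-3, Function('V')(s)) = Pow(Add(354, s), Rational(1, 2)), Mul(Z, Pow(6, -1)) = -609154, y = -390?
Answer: Add(Rational(-913731, 3339617361445), Mul(Rational(1, 6679234722890), I)) ≈ Add(-2.7360e-7, Mul(1.4972e-13, I))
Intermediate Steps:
Z = -3654924 (Z = Mul(6, -609154) = -3654924)
Function('V')(s) = Mul(Rational(-1, 3), Pow(Add(354, s), Rational(1, 2)))
Pow(Add(Function('V')(y), Z), -1) = Pow(Add(Mul(Rational(-1, 3), Pow(Add(354, -390), Rational(1, 2))), -3654924), -1) = Pow(Add(Mul(Rational(-1, 3), Pow(-36, Rational(1, 2))), -3654924), -1) = Pow(Add(Mul(Rational(-1, 3), Mul(6, I)), -3654924), -1) = Pow(Add(Mul(-2, I), -3654924), -1) = Pow(Add(-3654924, Mul(-2, I)), -1) = Mul(Rational(1, 13358469445780), Add(-3654924, Mul(2, I)))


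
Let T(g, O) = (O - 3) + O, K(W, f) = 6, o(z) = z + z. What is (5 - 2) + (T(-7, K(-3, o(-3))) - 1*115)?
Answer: -103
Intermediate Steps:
o(z) = 2*z
T(g, O) = -3 + 2*O (T(g, O) = (-3 + O) + O = -3 + 2*O)
(5 - 2) + (T(-7, K(-3, o(-3))) - 1*115) = (5 - 2) + ((-3 + 2*6) - 1*115) = 3 + ((-3 + 12) - 115) = 3 + (9 - 115) = 3 - 106 = -103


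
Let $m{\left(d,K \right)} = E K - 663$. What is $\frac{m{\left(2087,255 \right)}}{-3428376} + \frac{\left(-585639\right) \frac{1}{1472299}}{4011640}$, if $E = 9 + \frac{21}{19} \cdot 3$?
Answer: $- \frac{2896531121978951}{4007640753128361790} \approx -0.00072275$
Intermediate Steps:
$E = \frac{234}{19}$ ($E = 9 + 21 \cdot \frac{1}{19} \cdot 3 = 9 + \frac{21}{19} \cdot 3 = 9 + \frac{63}{19} = \frac{234}{19} \approx 12.316$)
$m{\left(d,K \right)} = -663 + \frac{234 K}{19}$ ($m{\left(d,K \right)} = \frac{234 K}{19} - 663 = -663 + \frac{234 K}{19}$)
$\frac{m{\left(2087,255 \right)}}{-3428376} + \frac{\left(-585639\right) \frac{1}{1472299}}{4011640} = \frac{-663 + \frac{234}{19} \cdot 255}{-3428376} + \frac{\left(-585639\right) \frac{1}{1472299}}{4011640} = \left(-663 + \frac{59670}{19}\right) \left(- \frac{1}{3428376}\right) + \left(-585639\right) \frac{1}{1472299} \cdot \frac{1}{4011640} = \frac{47073}{19} \left(- \frac{1}{3428376}\right) - \frac{585639}{5906333560360} = - \frac{15691}{21713048} - \frac{585639}{5906333560360} = - \frac{2896531121978951}{4007640753128361790}$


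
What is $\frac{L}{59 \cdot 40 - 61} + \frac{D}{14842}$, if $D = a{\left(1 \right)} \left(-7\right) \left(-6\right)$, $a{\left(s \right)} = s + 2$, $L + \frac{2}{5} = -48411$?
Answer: $- \frac{1795580812}{85304395} \approx -21.049$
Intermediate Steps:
$L = - \frac{242057}{5}$ ($L = - \frac{2}{5} - 48411 = - \frac{242057}{5} \approx -48411.0$)
$a{\left(s \right)} = 2 + s$
$D = 126$ ($D = \left(2 + 1\right) \left(-7\right) \left(-6\right) = 3 \left(-7\right) \left(-6\right) = \left(-21\right) \left(-6\right) = 126$)
$\frac{L}{59 \cdot 40 - 61} + \frac{D}{14842} = - \frac{242057}{5 \left(59 \cdot 40 - 61\right)} + \frac{126}{14842} = - \frac{242057}{5 \left(2360 - 61\right)} + 126 \cdot \frac{1}{14842} = - \frac{242057}{5 \cdot 2299} + \frac{63}{7421} = \left(- \frac{242057}{5}\right) \frac{1}{2299} + \frac{63}{7421} = - \frac{242057}{11495} + \frac{63}{7421} = - \frac{1795580812}{85304395}$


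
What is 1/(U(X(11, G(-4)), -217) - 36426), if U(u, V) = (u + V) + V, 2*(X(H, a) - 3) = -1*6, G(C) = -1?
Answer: -1/36860 ≈ -2.7130e-5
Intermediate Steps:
X(H, a) = 0 (X(H, a) = 3 + (-1*6)/2 = 3 + (½)*(-6) = 3 - 3 = 0)
U(u, V) = u + 2*V (U(u, V) = (V + u) + V = u + 2*V)
1/(U(X(11, G(-4)), -217) - 36426) = 1/((0 + 2*(-217)) - 36426) = 1/((0 - 434) - 36426) = 1/(-434 - 36426) = 1/(-36860) = -1/36860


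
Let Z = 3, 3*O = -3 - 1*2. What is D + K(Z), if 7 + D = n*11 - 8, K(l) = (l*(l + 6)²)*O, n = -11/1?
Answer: -541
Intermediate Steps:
n = -11 (n = -11*1 = -11)
O = -5/3 (O = (-3 - 1*2)/3 = (-3 - 2)/3 = (⅓)*(-5) = -5/3 ≈ -1.6667)
K(l) = -5*l*(6 + l)²/3 (K(l) = (l*(l + 6)²)*(-5/3) = (l*(6 + l)²)*(-5/3) = -5*l*(6 + l)²/3)
D = -136 (D = -7 + (-11*11 - 8) = -7 + (-121 - 8) = -7 - 129 = -136)
D + K(Z) = -136 - 5/3*3*(6 + 3)² = -136 - 5/3*3*9² = -136 - 5/3*3*81 = -136 - 405 = -541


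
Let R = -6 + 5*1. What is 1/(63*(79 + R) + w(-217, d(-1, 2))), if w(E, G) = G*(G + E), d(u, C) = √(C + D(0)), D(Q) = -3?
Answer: 4913/24184658 + 217*I/24184658 ≈ 0.00020315 + 8.9726e-6*I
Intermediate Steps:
R = -1 (R = -6 + 5 = -1)
d(u, C) = √(-3 + C) (d(u, C) = √(C - 3) = √(-3 + C))
w(E, G) = G*(E + G)
1/(63*(79 + R) + w(-217, d(-1, 2))) = 1/(63*(79 - 1) + √(-3 + 2)*(-217 + √(-3 + 2))) = 1/(63*78 + √(-1)*(-217 + √(-1))) = 1/(4914 + I*(-217 + I))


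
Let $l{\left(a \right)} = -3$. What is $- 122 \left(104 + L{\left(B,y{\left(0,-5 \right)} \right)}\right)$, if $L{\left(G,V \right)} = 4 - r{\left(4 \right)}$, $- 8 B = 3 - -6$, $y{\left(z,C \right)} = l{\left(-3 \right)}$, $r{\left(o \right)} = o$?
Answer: $-12688$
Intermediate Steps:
$y{\left(z,C \right)} = -3$
$B = - \frac{9}{8}$ ($B = - \frac{3 - -6}{8} = - \frac{3 + 6}{8} = \left(- \frac{1}{8}\right) 9 = - \frac{9}{8} \approx -1.125$)
$L{\left(G,V \right)} = 0$ ($L{\left(G,V \right)} = 4 - 4 = 0$)
$- 122 \left(104 + L{\left(B,y{\left(0,-5 \right)} \right)}\right) = - 122 \left(104 + 0\right) = \left(-122\right) 104 = -12688$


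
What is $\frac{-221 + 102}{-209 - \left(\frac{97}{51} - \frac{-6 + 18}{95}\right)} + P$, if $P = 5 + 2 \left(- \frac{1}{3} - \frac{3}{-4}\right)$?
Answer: $\frac{19600805}{3063624} \approx 6.3979$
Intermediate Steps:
$P = \frac{35}{6}$ ($P = 5 + 2 \left(\left(-1\right) \frac{1}{3} - - \frac{3}{4}\right) = 5 + 2 \left(- \frac{1}{3} + \frac{3}{4}\right) = 5 + 2 \cdot \frac{5}{12} = 5 + \frac{5}{6} = \frac{35}{6} \approx 5.8333$)
$\frac{-221 + 102}{-209 - \left(\frac{97}{51} - \frac{-6 + 18}{95}\right)} + P = \frac{-221 + 102}{-209 - \left(\frac{97}{51} - \frac{-6 + 18}{95}\right)} + \frac{35}{6} = - \frac{119}{-209 + \left(\left(-97\right) \frac{1}{51} + 12 \cdot \frac{1}{95}\right)} + \frac{35}{6} = - \frac{119}{-209 + \left(- \frac{97}{51} + \frac{12}{95}\right)} + \frac{35}{6} = - \frac{119}{-209 - \frac{8603}{4845}} + \frac{35}{6} = - \frac{119}{- \frac{1021208}{4845}} + \frac{35}{6} = \left(-119\right) \left(- \frac{4845}{1021208}\right) + \frac{35}{6} = \frac{576555}{1021208} + \frac{35}{6} = \frac{19600805}{3063624}$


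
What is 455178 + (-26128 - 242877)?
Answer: 186173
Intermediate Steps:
455178 + (-26128 - 242877) = 455178 - 269005 = 186173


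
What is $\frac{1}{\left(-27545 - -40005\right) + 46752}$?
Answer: $\frac{1}{59212} \approx 1.6888 \cdot 10^{-5}$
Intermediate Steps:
$\frac{1}{\left(-27545 - -40005\right) + 46752} = \frac{1}{\left(-27545 + 40005\right) + 46752} = \frac{1}{12460 + 46752} = \frac{1}{59212}$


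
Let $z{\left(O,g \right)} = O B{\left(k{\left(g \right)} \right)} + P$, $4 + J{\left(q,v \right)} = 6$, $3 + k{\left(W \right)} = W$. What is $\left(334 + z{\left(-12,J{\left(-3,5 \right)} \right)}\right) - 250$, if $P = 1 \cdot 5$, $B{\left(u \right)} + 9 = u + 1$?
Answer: $197$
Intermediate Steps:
$k{\left(W \right)} = -3 + W$
$J{\left(q,v \right)} = 2$ ($J{\left(q,v \right)} = -4 + 6 = 2$)
$B{\left(u \right)} = -8 + u$ ($B{\left(u \right)} = -9 + \left(u + 1\right) = -9 + \left(1 + u\right) = -8 + u$)
$P = 5$
$z{\left(O,g \right)} = 5 + O \left(-11 + g\right)$ ($z{\left(O,g \right)} = O \left(-8 + \left(-3 + g\right)\right) + 5 = O \left(-11 + g\right) + 5 = 5 + O \left(-11 + g\right)$)
$\left(334 + z{\left(-12,J{\left(-3,5 \right)} \right)}\right) - 250 = \left(334 - \left(-5 + 12 \left(-11 + 2\right)\right)\right) - 250 = \left(334 + \left(5 - -108\right)\right) - 250 = \left(334 + \left(5 + 108\right)\right) - 250 = \left(334 + 113\right) - 250 = 447 - 250 = 197$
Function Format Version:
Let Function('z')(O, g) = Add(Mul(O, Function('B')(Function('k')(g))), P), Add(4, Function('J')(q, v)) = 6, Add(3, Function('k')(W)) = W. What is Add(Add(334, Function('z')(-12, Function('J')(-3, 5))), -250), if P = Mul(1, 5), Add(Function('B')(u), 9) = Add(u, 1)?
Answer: 197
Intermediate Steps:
Function('k')(W) = Add(-3, W)
Function('J')(q, v) = 2 (Function('J')(q, v) = Add(-4, 6) = 2)
Function('B')(u) = Add(-8, u) (Function('B')(u) = Add(-9, Add(u, 1)) = Add(-9, Add(1, u)) = Add(-8, u))
P = 5
Function('z')(O, g) = Add(5, Mul(O, Add(-11, g))) (Function('z')(O, g) = Add(Mul(O, Add(-8, Add(-3, g))), 5) = Add(Mul(O, Add(-11, g)), 5) = Add(5, Mul(O, Add(-11, g))))
Add(Add(334, Function('z')(-12, Function('J')(-3, 5))), -250) = Add(Add(334, Add(5, Mul(-12, Add(-11, 2)))), -250) = Add(Add(334, Add(5, Mul(-12, -9))), -250) = Add(Add(334, Add(5, 108)), -250) = Add(Add(334, 113), -250) = Add(447, -250) = 197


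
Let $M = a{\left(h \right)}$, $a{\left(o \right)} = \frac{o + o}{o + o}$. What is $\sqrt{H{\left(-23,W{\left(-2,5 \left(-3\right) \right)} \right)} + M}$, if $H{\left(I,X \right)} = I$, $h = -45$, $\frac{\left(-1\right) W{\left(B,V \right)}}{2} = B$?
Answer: $i \sqrt{22} \approx 4.6904 i$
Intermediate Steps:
$W{\left(B,V \right)} = - 2 B$
$a{\left(o \right)} = 1$ ($a{\left(o \right)} = \frac{2 o}{2 o} = 2 o \frac{1}{2 o} = 1$)
$M = 1$
$\sqrt{H{\left(-23,W{\left(-2,5 \left(-3\right) \right)} \right)} + M} = \sqrt{-23 + 1} = \sqrt{-22} = i \sqrt{22}$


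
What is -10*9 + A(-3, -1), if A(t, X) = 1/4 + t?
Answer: -371/4 ≈ -92.750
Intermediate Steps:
A(t, X) = ¼ + t
-10*9 + A(-3, -1) = -10*9 + (¼ - 3) = -90 - 11/4 = -371/4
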